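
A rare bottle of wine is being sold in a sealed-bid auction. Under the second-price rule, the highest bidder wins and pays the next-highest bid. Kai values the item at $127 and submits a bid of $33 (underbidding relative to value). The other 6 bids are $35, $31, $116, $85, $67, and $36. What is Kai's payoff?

Kai's payoff: $0.

Highest competing bid: $116.
Kai's bid $33 is not the highest, so Kai loses, pays nothing, and earns zero payoff.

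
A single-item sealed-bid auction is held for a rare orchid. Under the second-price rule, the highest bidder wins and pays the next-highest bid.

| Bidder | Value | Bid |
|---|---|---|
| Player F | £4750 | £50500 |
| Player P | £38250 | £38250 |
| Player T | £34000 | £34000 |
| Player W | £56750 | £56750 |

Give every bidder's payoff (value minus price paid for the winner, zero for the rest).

Player F £0, Player P £0, Player T £0, Player W £6250.

Sorted high to low: Player W £56750 > Player F £50500 > Player P £38250 > Player T £34000.
Player W has the top bid and wins; the price is the second-highest bid, £50500.
Player W's payoff = £56750 − £50500 = £6250. All other bidders lose, so their payoff is 0.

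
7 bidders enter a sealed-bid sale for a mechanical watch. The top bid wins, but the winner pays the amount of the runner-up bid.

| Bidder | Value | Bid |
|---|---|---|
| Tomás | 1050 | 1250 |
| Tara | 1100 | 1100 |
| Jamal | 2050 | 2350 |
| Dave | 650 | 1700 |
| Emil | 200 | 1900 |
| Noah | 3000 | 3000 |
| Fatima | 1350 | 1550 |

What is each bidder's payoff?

Ordered from highest: Noah 3000 > Jamal 2350 > Emil 1900 > Dave 1700 > Fatima 1550 > Tomás 1250 > Tara 1100.
Noah has the top bid and wins; the price is the second-highest bid, 2350.
Noah's payoff = 3000 − 2350 = 650. All other bidders lose, so their payoff is 0.

Tomás 0, Tara 0, Jamal 0, Dave 0, Emil 0, Noah 650, Fatima 0.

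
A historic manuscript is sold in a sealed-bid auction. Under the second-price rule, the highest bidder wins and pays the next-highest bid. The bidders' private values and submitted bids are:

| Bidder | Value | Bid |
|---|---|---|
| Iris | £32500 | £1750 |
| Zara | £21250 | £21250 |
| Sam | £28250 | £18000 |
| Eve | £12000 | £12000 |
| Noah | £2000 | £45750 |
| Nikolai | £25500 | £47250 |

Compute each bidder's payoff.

Sorted high to low: Nikolai £47250 > Noah £45750 > Zara £21250 > Sam £18000 > Eve £12000 > Iris £1750.
Nikolai has the top bid and wins; the price is the second-highest bid, £45750.
Nikolai's payoff = £25500 − £45750 = -£20250. All other bidders lose, so their payoff is 0.

Payoffs: Iris £0, Zara £0, Sam £0, Eve £0, Noah £0, Nikolai -£20250.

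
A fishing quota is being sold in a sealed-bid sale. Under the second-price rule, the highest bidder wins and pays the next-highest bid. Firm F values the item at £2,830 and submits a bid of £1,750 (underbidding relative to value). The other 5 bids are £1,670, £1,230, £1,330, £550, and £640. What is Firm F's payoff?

£1,160

Highest competing bid: £1,670.
Firm F's bid £1,750 is the highest overall, so Firm F wins and pays the second-highest bid, £1,670.
Payoff = value − price = £2,830 − £1,670 = £1,160.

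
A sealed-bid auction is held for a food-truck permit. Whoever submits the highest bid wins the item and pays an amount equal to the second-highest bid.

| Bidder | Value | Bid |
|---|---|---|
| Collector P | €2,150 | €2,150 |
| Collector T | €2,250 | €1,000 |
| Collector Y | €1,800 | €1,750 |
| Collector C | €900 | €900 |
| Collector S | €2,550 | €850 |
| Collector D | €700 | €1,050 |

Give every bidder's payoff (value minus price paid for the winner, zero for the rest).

Payoffs: Collector P €400, Collector T €0, Collector Y €0, Collector C €0, Collector S €0, Collector D €0.

Bids in descending order: Collector P €2,150 > Collector Y €1,750 > Collector D €1,050 > Collector T €1,000 > Collector C €900 > Collector S €850.
Collector P has the top bid and wins; the price is the second-highest bid, €1,750.
Collector P's payoff = €2,150 − €1,750 = €400. All other bidders lose, so their payoff is 0.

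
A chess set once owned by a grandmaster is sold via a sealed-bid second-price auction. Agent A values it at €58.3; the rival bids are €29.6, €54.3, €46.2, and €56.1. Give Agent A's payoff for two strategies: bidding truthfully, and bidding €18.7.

Truthful: €2.2; alternative: €0.0.

The highest competing bid is €56.1.
Bidding truthfully at €58.3: Agent A has the top bid, wins, and pays the second-highest bid €56.1. Payoff = €58.3 − €56.1 = €2.2.
Bidding €18.7: the top bid is €56.1 (a rival), so Agent A loses. Payoff = €0.0.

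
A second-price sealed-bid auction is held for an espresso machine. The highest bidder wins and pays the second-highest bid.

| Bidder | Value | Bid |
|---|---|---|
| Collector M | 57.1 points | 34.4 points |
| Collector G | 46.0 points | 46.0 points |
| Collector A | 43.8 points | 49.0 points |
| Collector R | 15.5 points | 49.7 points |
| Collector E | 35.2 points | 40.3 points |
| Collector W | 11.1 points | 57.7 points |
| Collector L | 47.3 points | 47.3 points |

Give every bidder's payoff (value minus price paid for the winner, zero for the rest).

Bids in descending order: Collector W 57.7 points, then Collector R 49.7 points, then Collector A 49.0 points, then Collector L 47.3 points, then Collector G 46.0 points, then Collector E 40.3 points, then Collector M 34.4 points.
Collector W has the top bid and wins; the price is the second-highest bid, 49.7 points.
Collector W's payoff = 11.1 points − 49.7 points = -38.6 points. All other bidders lose, so their payoff is 0.

Payoffs: Collector M 0.0 points, Collector G 0.0 points, Collector A 0.0 points, Collector R 0.0 points, Collector E 0.0 points, Collector W -38.6 points, Collector L 0.0 points.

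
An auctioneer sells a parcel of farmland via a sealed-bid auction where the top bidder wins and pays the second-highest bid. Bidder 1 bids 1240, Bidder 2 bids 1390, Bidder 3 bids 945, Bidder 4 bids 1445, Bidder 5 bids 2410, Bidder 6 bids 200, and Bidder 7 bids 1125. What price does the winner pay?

Ranking the bids: Bidder 5 2410; Bidder 4 1445; Bidder 2 1390; Bidder 1 1240; Bidder 7 1125; Bidder 3 945; Bidder 6 200.
Bidder 5 is the highest bidder, so Bidder 5 wins.
Under the second-price rule, the price is the second-highest bid: 1445.

1445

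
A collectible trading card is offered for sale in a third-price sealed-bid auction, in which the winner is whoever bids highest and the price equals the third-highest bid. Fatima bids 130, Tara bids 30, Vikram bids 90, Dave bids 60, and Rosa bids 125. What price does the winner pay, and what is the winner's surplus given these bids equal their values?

Price 90; surplus 40.

Ranking the bids: Fatima 130, then Rosa 125, then Vikram 90, then Dave 60, then Tara 30.
Fatima is the highest bidder, so Fatima wins.
Under the third-price rule, the price is the third-highest bid: 90.
Surplus = 130 − 90 = 40.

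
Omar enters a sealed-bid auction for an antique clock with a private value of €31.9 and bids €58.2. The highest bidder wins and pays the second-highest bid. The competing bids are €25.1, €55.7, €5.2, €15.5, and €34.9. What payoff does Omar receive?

Highest competing bid: €55.7.
Omar's bid €58.2 is the highest overall, so Omar wins and pays the second-highest bid, €55.7.
Payoff = value − price = €31.9 − €55.7 = -€23.8.
Overbidding won the item at a price above value — truthful bidding would have avoided this loss.

Payoff = -€23.8.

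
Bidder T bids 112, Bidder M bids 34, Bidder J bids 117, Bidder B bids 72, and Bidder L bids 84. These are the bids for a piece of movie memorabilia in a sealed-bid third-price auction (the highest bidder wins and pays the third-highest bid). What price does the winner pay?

Price paid: 84.

Sorted high to low: Bidder J 117, then Bidder T 112, then Bidder L 84, then Bidder B 72, then Bidder M 34.
Bidder J is the highest bidder, so Bidder J wins.
Under the third-price rule, the price is the third-highest bid: 84.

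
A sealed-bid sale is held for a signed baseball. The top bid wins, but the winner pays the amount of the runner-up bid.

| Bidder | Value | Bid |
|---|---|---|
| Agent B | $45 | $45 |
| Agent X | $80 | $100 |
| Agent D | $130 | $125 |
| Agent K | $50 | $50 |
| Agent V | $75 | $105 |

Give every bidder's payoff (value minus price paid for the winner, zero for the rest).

Agent B $0, Agent X $0, Agent D $25, Agent K $0, Agent V $0.

Sorted high to low: Agent D $125 > Agent V $105 > Agent X $100 > Agent K $50 > Agent B $45.
Agent D has the top bid and wins; the price is the second-highest bid, $105.
Agent D's payoff = $130 − $105 = $25. All other bidders lose, so their payoff is 0.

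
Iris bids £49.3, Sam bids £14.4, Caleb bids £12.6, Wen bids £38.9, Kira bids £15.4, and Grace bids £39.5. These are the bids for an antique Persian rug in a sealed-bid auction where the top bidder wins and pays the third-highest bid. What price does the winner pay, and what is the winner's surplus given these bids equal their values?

Sorted high to low: Iris £49.3; Grace £39.5; Wen £38.9; Kira £15.4; Sam £14.4; Caleb £12.6.
Iris is the highest bidder, so Iris wins.
Under the third-price rule, the price is the third-highest bid: £38.9.
Surplus = £49.3 − £38.9 = £10.4.

The winner pays £38.9 for a surplus of £10.4.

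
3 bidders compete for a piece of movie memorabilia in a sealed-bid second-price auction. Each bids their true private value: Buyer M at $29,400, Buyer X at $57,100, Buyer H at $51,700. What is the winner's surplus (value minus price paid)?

Surplus = $5,400.

Ordered from highest: Buyer X $57,100; Buyer H $51,700; Buyer M $29,400.
Buyer X wins with the top bid and pays the second-highest, $51,700.
Surplus = $57,100 − $51,700 = $5,400.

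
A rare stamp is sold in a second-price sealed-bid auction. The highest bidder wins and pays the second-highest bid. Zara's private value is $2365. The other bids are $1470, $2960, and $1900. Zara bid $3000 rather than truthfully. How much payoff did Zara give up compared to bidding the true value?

Payoff forgone: $595.

The highest competing bid is $2960.
Bidding truthfully at $2365: the top bid is $2960 (a rival), so Zara loses. Payoff = $0.
Bidding $3000: Zara has the top bid, wins, and pays the second-highest bid $2960. Payoff = $2365 − $2960 = -$595.
Regret = truthful payoff − actual payoff = $0 − -$595 = $595.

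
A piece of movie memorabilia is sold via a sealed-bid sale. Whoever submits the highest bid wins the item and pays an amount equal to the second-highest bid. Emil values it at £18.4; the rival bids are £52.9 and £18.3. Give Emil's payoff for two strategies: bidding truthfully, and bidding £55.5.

The highest competing bid is £52.9.
Bidding truthfully at £18.4: the top bid is £52.9 (a rival), so Emil loses. Payoff = £0.0.
Bidding £55.5: Emil has the top bid, wins, and pays the second-highest bid £52.9. Payoff = £18.4 − £52.9 = -£34.5.

(a) £0.0  (b) -£34.5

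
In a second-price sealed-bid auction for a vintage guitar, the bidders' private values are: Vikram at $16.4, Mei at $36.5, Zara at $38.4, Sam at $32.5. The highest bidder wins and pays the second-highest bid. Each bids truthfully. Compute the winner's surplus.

$1.9

Sorted high to low: Zara $38.4, then Mei $36.5, then Sam $32.5, then Vikram $16.4.
Zara wins with the top bid and pays the second-highest, $36.5.
Surplus = $38.4 − $36.5 = $1.9.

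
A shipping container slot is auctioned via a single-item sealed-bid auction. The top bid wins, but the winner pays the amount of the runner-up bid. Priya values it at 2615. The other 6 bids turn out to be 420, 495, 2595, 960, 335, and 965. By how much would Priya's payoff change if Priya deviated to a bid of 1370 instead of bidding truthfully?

The highest competing bid is 2595.
Bidding truthfully at 2615: Priya has the top bid, wins, and pays the second-highest bid 2595. Payoff = 2615 − 2595 = 20.
Bidding 1370: the top bid is 2595 (a rival), so Priya loses. Payoff = 0.
Change = 0 − 20 = -20.

-20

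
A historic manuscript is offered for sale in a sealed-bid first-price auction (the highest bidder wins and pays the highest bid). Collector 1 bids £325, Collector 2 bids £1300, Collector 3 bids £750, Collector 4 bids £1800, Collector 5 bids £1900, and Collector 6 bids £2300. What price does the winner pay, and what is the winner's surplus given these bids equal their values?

Ranking the bids: Collector 6 £2300; Collector 5 £1900; Collector 4 £1800; Collector 2 £1300; Collector 3 £750; Collector 1 £325.
Collector 6 is the highest bidder, so Collector 6 wins.
Under the first-price rule, the price is the highest bid: £2300.
Surplus = £2300 − £2300 = £0.

The winner pays £2300 for a surplus of £0.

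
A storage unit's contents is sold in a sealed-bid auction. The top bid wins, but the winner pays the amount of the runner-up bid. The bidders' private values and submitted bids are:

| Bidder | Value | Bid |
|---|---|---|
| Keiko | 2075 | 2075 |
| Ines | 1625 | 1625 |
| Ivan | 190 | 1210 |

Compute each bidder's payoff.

Bids in descending order: Keiko 2075, then Ines 1625, then Ivan 1210.
Keiko has the top bid and wins; the price is the second-highest bid, 1625.
Keiko's payoff = 2075 − 1625 = 450. All other bidders lose, so their payoff is 0.

Payoffs: Keiko 450, Ines 0, Ivan 0.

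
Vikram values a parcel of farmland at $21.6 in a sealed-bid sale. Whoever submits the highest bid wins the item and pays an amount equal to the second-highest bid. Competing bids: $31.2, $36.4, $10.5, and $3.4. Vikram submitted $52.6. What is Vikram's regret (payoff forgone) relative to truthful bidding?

Regret: $14.8.

The highest competing bid is $36.4.
Bidding truthfully at $21.6: the top bid is $36.4 (a rival), so Vikram loses. Payoff = $0.0.
Bidding $52.6: Vikram has the top bid, wins, and pays the second-highest bid $36.4. Payoff = $21.6 − $36.4 = -$14.8.
Regret = truthful payoff − actual payoff = $0.0 − -$14.8 = $14.8.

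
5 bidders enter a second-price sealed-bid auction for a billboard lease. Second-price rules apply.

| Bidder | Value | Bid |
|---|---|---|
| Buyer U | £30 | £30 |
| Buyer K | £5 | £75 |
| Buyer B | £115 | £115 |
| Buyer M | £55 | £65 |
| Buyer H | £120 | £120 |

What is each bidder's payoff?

Bids in descending order: Buyer H £120, then Buyer B £115, then Buyer K £75, then Buyer M £65, then Buyer U £30.
Buyer H has the top bid and wins; the price is the second-highest bid, £115.
Buyer H's payoff = £120 − £115 = £5. All other bidders lose, so their payoff is 0.

Buyer U £0, Buyer K £0, Buyer B £0, Buyer M £0, Buyer H £5.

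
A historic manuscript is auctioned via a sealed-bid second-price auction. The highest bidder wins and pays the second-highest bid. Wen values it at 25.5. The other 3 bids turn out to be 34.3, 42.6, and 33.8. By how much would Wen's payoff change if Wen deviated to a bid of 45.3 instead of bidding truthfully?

The highest competing bid is 42.6.
Bidding truthfully at 25.5: the top bid is 42.6 (a rival), so Wen loses. Payoff = 0.0.
Bidding 45.3: Wen has the top bid, wins, and pays the second-highest bid 42.6. Payoff = 25.5 − 42.6 = -17.1.
Change = -17.1 − 0.0 = -17.1.

Payoff change: -17.1.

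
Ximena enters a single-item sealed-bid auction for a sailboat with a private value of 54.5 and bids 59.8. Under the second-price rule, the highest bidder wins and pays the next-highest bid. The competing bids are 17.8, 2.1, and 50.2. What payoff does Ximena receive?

Highest competing bid: 50.2.
Ximena's bid 59.8 is the highest overall, so Ximena wins and pays the second-highest bid, 50.2.
Payoff = value − price = 54.5 − 50.2 = 4.3.

Ximena's payoff: 4.3.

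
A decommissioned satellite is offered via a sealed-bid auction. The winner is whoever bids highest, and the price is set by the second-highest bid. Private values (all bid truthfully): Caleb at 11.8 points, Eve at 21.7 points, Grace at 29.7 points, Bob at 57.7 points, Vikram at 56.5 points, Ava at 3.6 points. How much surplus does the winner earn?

Ranking the bids: Bob 57.7 points > Vikram 56.5 points > Grace 29.7 points > Eve 21.7 points > Caleb 11.8 points > Ava 3.6 points.
Bob wins with the top bid and pays the second-highest, 56.5 points.
Surplus = 57.7 points − 56.5 points = 1.2 points.

1.2 points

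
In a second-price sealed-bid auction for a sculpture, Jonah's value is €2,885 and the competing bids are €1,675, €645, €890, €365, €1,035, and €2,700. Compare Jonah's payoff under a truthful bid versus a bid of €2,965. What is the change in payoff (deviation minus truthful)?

Change in payoff: €0.

The highest competing bid is €2,700.
Bidding truthfully at €2,885: Jonah has the top bid, wins, and pays the second-highest bid €2,700. Payoff = €2,885 − €2,700 = €185.
Bidding €2,965: Jonah has the top bid, wins, and pays the second-highest bid €2,700. Payoff = €2,885 − €2,700 = €185.
Change = €185 − €185 = €0.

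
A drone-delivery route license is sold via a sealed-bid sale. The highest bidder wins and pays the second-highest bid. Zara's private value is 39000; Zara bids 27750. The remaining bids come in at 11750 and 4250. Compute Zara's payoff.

Highest competing bid: 11750.
Zara's bid 27750 is the highest overall, so Zara wins and pays the second-highest bid, 11750.
Payoff = value − price = 39000 − 11750 = 27250.

Payoff = 27250.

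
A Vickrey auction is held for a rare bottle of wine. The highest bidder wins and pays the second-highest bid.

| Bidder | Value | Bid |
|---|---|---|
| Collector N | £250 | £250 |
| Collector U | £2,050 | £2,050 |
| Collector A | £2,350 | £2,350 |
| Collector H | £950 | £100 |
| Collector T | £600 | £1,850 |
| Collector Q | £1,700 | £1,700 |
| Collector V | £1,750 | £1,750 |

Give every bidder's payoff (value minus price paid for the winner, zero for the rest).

Payoffs: Collector N £0, Collector U £0, Collector A £300, Collector H £0, Collector T £0, Collector Q £0, Collector V £0.

Sorted high to low: Collector A £2,350 > Collector U £2,050 > Collector T £1,850 > Collector V £1,750 > Collector Q £1,700 > Collector N £250 > Collector H £100.
Collector A has the top bid and wins; the price is the second-highest bid, £2,050.
Collector A's payoff = £2,350 − £2,050 = £300. All other bidders lose, so their payoff is 0.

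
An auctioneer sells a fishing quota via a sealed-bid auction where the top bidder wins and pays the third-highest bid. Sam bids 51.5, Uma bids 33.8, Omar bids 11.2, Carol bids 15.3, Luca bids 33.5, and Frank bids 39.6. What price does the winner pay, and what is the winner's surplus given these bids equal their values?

Price 33.8; surplus 17.7.

Sorted high to low: Sam 51.5, then Frank 39.6, then Uma 33.8, then Luca 33.5, then Carol 15.3, then Omar 11.2.
Sam is the highest bidder, so Sam wins.
Under the third-price rule, the price is the third-highest bid: 33.8.
Surplus = 51.5 − 33.8 = 17.7.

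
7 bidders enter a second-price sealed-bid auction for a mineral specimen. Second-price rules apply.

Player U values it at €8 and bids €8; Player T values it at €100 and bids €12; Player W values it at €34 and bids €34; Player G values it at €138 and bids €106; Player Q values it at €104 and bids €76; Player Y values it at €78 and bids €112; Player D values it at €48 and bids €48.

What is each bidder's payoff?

Ordered from highest: Player Y €112 > Player G €106 > Player Q €76 > Player D €48 > Player W €34 > Player T €12 > Player U €8.
Player Y has the top bid and wins; the price is the second-highest bid, €106.
Player Y's payoff = €78 − €106 = -€28. All other bidders lose, so their payoff is 0.

Payoffs: Player U €0, Player T €0, Player W €0, Player G €0, Player Q €0, Player Y -€28, Player D €0.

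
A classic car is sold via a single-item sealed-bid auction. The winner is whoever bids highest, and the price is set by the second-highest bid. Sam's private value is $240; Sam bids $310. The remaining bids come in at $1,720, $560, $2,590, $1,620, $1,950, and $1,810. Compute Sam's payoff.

Sam's payoff: $0.

Highest competing bid: $2,590.
Sam's bid $310 is not the highest, so Sam loses, pays nothing, and earns zero payoff.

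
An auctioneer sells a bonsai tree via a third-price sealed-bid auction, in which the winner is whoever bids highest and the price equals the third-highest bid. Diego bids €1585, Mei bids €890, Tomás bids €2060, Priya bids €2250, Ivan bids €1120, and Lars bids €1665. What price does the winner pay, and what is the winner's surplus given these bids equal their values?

Bids in descending order: Priya €2250, then Tomás €2060, then Lars €1665, then Diego €1585, then Ivan €1120, then Mei €890.
Priya is the highest bidder, so Priya wins.
Under the third-price rule, the price is the third-highest bid: €1665.
Surplus = €2250 − €1665 = €585.

Price €1665; surplus €585.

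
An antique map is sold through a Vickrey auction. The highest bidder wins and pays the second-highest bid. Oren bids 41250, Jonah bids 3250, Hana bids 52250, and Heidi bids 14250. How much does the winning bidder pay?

The winner pays 41250.

Ordered from highest: Hana 52250 > Oren 41250 > Heidi 14250 > Jonah 3250.
Hana has the highest bid, so Hana wins.
The second-highest bid is 41250, so that is what Hana pays.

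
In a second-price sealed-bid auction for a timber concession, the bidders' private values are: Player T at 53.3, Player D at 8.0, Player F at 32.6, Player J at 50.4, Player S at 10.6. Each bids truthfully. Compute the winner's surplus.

Ranking the bids: Player T 53.3, then Player J 50.4, then Player F 32.6, then Player S 10.6, then Player D 8.0.
Player T wins with the top bid and pays the second-highest, 50.4.
Surplus = 53.3 − 50.4 = 2.9.

Winner's surplus: 2.9.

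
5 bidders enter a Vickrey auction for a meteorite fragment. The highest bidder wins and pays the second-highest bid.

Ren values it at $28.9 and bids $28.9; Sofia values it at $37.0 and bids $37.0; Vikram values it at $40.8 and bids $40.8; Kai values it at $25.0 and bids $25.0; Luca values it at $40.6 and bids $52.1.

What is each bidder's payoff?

Payoffs: Ren $0.0, Sofia $0.0, Vikram $0.0, Kai $0.0, Luca -$0.2.

Sorted high to low: Luca $52.1; Vikram $40.8; Sofia $37.0; Ren $28.9; Kai $25.0.
Luca has the top bid and wins; the price is the second-highest bid, $40.8.
Luca's payoff = $40.6 − $40.8 = -$0.2. All other bidders lose, so their payoff is 0.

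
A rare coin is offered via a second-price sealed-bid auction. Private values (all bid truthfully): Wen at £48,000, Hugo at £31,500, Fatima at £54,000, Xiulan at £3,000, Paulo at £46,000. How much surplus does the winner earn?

Surplus = £6,000.

Ranking the bids: Fatima £54,000, then Wen £48,000, then Paulo £46,000, then Hugo £31,500, then Xiulan £3,000.
Fatima wins with the top bid and pays the second-highest, £48,000.
Surplus = £54,000 − £48,000 = £6,000.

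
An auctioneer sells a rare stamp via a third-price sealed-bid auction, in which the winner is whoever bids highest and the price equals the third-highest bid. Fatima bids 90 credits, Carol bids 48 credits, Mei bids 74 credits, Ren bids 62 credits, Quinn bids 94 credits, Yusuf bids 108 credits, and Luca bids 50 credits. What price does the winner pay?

Price paid: 90 credits.

Bids in descending order: Yusuf 108 credits; Quinn 94 credits; Fatima 90 credits; Mei 74 credits; Ren 62 credits; Luca 50 credits; Carol 48 credits.
Yusuf is the highest bidder, so Yusuf wins.
Under the third-price rule, the price is the third-highest bid: 90 credits.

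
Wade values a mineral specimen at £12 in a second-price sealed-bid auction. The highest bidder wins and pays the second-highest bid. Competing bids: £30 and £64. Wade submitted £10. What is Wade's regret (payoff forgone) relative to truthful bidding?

£0

The highest competing bid is £64.
Bidding truthfully at £12: the top bid is £64 (a rival), so Wade loses. Payoff = £0.
Bidding £10: the top bid is £64 (a rival), so Wade loses. Payoff = £0.
Regret = truthful payoff − actual payoff = £0 − £0 = £0.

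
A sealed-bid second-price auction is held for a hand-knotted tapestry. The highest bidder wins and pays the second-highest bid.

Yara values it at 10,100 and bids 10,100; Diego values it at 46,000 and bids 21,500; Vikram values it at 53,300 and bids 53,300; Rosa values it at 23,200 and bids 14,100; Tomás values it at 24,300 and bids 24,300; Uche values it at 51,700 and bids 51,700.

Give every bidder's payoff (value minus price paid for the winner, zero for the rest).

Payoffs: Yara 0, Diego 0, Vikram 1,600, Rosa 0, Tomás 0, Uche 0.

Sorted high to low: Vikram 53,300; Uche 51,700; Tomás 24,300; Diego 21,500; Rosa 14,100; Yara 10,100.
Vikram has the top bid and wins; the price is the second-highest bid, 51,700.
Vikram's payoff = 53,300 − 51,700 = 1,600. All other bidders lose, so their payoff is 0.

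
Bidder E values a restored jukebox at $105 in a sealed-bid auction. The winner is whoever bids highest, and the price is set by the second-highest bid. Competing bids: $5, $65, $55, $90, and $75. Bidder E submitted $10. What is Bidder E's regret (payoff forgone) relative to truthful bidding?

The highest competing bid is $90.
Bidding truthfully at $105: Bidder E has the top bid, wins, and pays the second-highest bid $90. Payoff = $105 − $90 = $15.
Bidding $10: the top bid is $90 (a rival), so Bidder E loses. Payoff = $0.
Regret = truthful payoff − actual payoff = $15 − $0 = $15.
Deviating from a truthful bid can only lose payoff in a second-price auction — never gain.

$15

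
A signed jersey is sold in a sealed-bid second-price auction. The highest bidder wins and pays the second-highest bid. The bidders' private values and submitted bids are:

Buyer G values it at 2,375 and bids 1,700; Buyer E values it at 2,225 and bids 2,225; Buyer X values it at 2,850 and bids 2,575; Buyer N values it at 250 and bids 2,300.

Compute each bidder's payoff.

Payoffs: Buyer G 0, Buyer E 0, Buyer X 550, Buyer N 0.

Bids in descending order: Buyer X 2,575, then Buyer N 2,300, then Buyer E 2,225, then Buyer G 1,700.
Buyer X has the top bid and wins; the price is the second-highest bid, 2,300.
Buyer X's payoff = 2,850 − 2,300 = 550. All other bidders lose, so their payoff is 0.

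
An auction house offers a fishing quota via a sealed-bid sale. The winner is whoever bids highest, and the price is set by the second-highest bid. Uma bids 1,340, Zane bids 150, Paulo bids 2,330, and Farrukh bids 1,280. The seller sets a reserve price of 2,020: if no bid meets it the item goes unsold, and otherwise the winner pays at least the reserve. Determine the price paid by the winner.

Sorted high to low: Paulo 2,330 > Uma 1,340 > Farrukh 1,280 > Zane 150.
Paulo has the highest bid, so Paulo wins.
The second-highest bid is 1,340, but the reserve 2,020 is higher, so the price is the reserve.

2,020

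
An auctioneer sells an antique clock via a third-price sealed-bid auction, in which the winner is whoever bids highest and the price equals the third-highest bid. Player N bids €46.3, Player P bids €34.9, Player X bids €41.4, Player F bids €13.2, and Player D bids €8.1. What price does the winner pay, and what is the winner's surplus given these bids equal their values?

Ordered from highest: Player N €46.3; Player X €41.4; Player P €34.9; Player F €13.2; Player D €8.1.
Player N is the highest bidder, so Player N wins.
Under the third-price rule, the price is the third-highest bid: €34.9.
Surplus = €46.3 − €34.9 = €11.4.

The winner pays €34.9 for a surplus of €11.4.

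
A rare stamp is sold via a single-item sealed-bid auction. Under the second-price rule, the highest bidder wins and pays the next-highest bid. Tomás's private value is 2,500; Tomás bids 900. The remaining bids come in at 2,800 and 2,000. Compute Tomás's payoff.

0

Highest competing bid: 2,800.
Tomás's bid 900 is not the highest, so Tomás loses, pays nothing, and earns zero payoff.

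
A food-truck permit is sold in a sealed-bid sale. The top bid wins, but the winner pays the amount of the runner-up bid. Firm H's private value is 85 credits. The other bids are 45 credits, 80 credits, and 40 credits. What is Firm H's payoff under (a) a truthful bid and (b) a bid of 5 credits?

The highest competing bid is 80 credits.
Bidding truthfully at 85 credits: Firm H has the top bid, wins, and pays the second-highest bid 80 credits. Payoff = 85 credits − 80 credits = 5 credits.
Bidding 5 credits: the top bid is 80 credits (a rival), so Firm H loses. Payoff = 0 credits.
Deviating from a truthful bid can only lose payoff in a second-price auction — never gain.

(a) 5 credits  (b) 0 credits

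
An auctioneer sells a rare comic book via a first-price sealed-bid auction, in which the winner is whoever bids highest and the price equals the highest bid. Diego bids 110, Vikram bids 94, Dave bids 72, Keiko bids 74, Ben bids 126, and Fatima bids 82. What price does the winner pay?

Bids in descending order: Ben 126, then Diego 110, then Vikram 94, then Fatima 82, then Keiko 74, then Dave 72.
Ben is the highest bidder, so Ben wins.
Under the first-price rule, the price is the highest bid: 126.

The winner pays 126.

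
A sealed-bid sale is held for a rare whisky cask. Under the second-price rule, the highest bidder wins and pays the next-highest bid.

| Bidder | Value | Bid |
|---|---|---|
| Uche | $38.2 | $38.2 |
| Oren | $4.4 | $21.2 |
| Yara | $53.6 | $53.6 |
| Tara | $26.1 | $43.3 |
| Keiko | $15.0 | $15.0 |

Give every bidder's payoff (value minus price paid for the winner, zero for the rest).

Payoffs: Uche $0.0, Oren $0.0, Yara $10.3, Tara $0.0, Keiko $0.0.

Ordered from highest: Yara $53.6 > Tara $43.3 > Uche $38.2 > Oren $21.2 > Keiko $15.0.
Yara has the top bid and wins; the price is the second-highest bid, $43.3.
Yara's payoff = $53.6 − $43.3 = $10.3. All other bidders lose, so their payoff is 0.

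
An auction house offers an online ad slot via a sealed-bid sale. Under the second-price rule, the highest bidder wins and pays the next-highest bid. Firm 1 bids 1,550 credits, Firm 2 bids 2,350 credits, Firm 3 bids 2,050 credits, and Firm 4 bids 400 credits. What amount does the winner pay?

Sorted high to low: Firm 2 2,350 credits; Firm 3 2,050 credits; Firm 1 1,550 credits; Firm 4 400 credits.
Firm 2 has the highest bid, so Firm 2 wins.
The second-highest bid is 2,050 credits, so that is what Firm 2 pays.

2,050 credits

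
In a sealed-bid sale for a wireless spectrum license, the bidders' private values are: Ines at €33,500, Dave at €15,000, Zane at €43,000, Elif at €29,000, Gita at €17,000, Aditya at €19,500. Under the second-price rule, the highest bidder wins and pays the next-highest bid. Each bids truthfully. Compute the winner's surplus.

Winner's surplus: €9,500.

Sorted high to low: Zane €43,000; Ines €33,500; Elif €29,000; Aditya €19,500; Gita €17,000; Dave €15,000.
Zane wins with the top bid and pays the second-highest, €33,500.
Surplus = €43,000 − €33,500 = €9,500.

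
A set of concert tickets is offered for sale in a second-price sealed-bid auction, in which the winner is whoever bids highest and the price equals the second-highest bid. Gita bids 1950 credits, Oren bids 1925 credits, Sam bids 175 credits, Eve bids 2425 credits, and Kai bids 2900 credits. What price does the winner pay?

2425 credits

Bids in descending order: Kai 2900 credits > Eve 2425 credits > Gita 1950 credits > Oren 1925 credits > Sam 175 credits.
Kai is the highest bidder, so Kai wins.
Under the second-price rule, the price is the second-highest bid: 2425 credits.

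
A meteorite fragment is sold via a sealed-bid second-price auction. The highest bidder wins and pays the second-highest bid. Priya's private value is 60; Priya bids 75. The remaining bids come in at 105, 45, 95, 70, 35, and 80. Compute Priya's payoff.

Payoff = 0.

Highest competing bid: 105.
Priya's bid 75 is not the highest, so Priya loses, pays nothing, and earns zero payoff.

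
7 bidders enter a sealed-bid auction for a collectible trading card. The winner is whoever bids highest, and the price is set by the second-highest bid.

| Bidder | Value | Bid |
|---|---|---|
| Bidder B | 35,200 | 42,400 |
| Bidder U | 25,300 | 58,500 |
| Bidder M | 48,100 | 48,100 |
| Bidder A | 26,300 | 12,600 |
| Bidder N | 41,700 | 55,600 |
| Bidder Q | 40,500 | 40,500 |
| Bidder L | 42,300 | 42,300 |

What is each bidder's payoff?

Bidder B 0, Bidder U -30,300, Bidder M 0, Bidder A 0, Bidder N 0, Bidder Q 0, Bidder L 0.

Bids in descending order: Bidder U 58,500, then Bidder N 55,600, then Bidder M 48,100, then Bidder B 42,400, then Bidder L 42,300, then Bidder Q 40,500, then Bidder A 12,600.
Bidder U has the top bid and wins; the price is the second-highest bid, 55,600.
Bidder U's payoff = 25,300 − 55,600 = -30,300. All other bidders lose, so their payoff is 0.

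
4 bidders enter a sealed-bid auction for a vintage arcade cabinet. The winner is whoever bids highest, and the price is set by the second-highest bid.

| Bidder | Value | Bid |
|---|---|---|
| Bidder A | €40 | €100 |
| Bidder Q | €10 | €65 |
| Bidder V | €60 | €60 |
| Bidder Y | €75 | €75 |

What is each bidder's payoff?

Bidder A -€35, Bidder Q €0, Bidder V €0, Bidder Y €0.

Ordered from highest: Bidder A €100 > Bidder Y €75 > Bidder Q €65 > Bidder V €60.
Bidder A has the top bid and wins; the price is the second-highest bid, €75.
Bidder A's payoff = €40 − €75 = -€35. All other bidders lose, so their payoff is 0.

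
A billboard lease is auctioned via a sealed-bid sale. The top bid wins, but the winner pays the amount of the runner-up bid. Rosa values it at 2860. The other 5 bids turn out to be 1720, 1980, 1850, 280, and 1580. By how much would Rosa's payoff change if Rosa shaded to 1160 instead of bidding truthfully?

The highest competing bid is 1980.
Bidding truthfully at 2860: Rosa has the top bid, wins, and pays the second-highest bid 1980. Payoff = 2860 − 1980 = 880.
Bidding 1160: the top bid is 1980 (a rival), so Rosa loses. Payoff = 0.
Change = 0 − 880 = -880.
This is the dominant-strategy logic: truthful bidding weakly beats any alternative.

Change in payoff: -880.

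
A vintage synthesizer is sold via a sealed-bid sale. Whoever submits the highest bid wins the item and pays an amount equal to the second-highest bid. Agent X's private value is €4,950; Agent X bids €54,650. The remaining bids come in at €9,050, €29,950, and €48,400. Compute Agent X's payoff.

Payoff = -€43,450.

Highest competing bid: €48,400.
Agent X's bid €54,650 is the highest overall, so Agent X wins and pays the second-highest bid, €48,400.
Payoff = value − price = €4,950 − €48,400 = -€43,450.
Overbidding won the item at a price above value — truthful bidding would have avoided this loss.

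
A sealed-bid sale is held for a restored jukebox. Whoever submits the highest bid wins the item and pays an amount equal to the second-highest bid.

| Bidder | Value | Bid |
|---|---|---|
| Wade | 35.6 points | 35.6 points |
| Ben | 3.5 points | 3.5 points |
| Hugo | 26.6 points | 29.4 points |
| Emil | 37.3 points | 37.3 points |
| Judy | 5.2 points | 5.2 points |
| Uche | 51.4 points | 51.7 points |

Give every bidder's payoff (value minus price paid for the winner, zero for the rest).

Payoffs: Wade 0.0 points, Ben 0.0 points, Hugo 0.0 points, Emil 0.0 points, Judy 0.0 points, Uche 14.1 points.

Ranking the bids: Uche 51.7 points; Emil 37.3 points; Wade 35.6 points; Hugo 29.4 points; Judy 5.2 points; Ben 3.5 points.
Uche has the top bid and wins; the price is the second-highest bid, 37.3 points.
Uche's payoff = 51.4 points − 37.3 points = 14.1 points. All other bidders lose, so their payoff is 0.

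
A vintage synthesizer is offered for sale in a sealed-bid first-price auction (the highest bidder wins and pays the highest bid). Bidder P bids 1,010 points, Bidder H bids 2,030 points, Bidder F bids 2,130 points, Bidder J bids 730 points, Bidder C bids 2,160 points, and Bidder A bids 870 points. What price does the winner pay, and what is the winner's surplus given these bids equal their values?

Ordered from highest: Bidder C 2,160 points, then Bidder F 2,130 points, then Bidder H 2,030 points, then Bidder P 1,010 points, then Bidder A 870 points, then Bidder J 730 points.
Bidder C is the highest bidder, so Bidder C wins.
Under the first-price rule, the price is the highest bid: 2,160 points.
Surplus = 2,160 points − 2,160 points = 0 points.

Price 2,160 points; surplus 0 points.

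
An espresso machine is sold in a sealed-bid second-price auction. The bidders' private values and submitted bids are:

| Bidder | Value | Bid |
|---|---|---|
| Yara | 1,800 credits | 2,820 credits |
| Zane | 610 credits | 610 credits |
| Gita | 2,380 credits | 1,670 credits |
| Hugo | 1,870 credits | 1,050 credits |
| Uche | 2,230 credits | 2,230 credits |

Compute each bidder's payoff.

Ordered from highest: Yara 2,820 credits > Uche 2,230 credits > Gita 1,670 credits > Hugo 1,050 credits > Zane 610 credits.
Yara has the top bid and wins; the price is the second-highest bid, 2,230 credits.
Yara's payoff = 1,800 credits − 2,230 credits = -430 credits. All other bidders lose, so their payoff is 0.

Payoffs: Yara -430 credits, Zane 0 credits, Gita 0 credits, Hugo 0 credits, Uche 0 credits.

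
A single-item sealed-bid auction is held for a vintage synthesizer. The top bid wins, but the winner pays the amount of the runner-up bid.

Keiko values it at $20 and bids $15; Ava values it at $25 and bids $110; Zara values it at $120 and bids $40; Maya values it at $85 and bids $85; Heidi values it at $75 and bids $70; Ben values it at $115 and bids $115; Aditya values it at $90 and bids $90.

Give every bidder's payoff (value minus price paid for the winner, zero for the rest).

Sorted high to low: Ben $115; Ava $110; Aditya $90; Maya $85; Heidi $70; Zara $40; Keiko $15.
Ben has the top bid and wins; the price is the second-highest bid, $110.
Ben's payoff = $115 − $110 = $5. All other bidders lose, so their payoff is 0.

Keiko $0, Ava $0, Zara $0, Maya $0, Heidi $0, Ben $5, Aditya $0.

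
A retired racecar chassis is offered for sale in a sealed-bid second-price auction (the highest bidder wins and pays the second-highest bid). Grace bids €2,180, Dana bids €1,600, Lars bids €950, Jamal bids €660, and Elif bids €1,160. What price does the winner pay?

Price paid: €1,600.

Sorted high to low: Grace €2,180, then Dana €1,600, then Elif €1,160, then Lars €950, then Jamal €660.
Grace is the highest bidder, so Grace wins.
Under the second-price rule, the price is the second-highest bid: €1,600.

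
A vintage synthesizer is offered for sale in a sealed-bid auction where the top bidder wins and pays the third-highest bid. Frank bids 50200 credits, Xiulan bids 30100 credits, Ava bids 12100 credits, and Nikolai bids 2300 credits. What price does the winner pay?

The winner pays 12100 credits.

Bids in descending order: Frank 50200 credits > Xiulan 30100 credits > Ava 12100 credits > Nikolai 2300 credits.
Frank is the highest bidder, so Frank wins.
Under the third-price rule, the price is the third-highest bid: 12100 credits.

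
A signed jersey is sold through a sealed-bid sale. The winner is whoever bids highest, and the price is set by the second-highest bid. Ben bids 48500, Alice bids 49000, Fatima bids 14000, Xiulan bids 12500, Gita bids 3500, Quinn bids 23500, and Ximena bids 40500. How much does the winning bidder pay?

Sorted high to low: Alice 49000, then Ben 48500, then Ximena 40500, then Quinn 23500, then Fatima 14000, then Xiulan 12500, then Gita 3500.
Alice has the highest bid, so Alice wins.
The second-highest bid is 48500, so that is what Alice pays.

The winner pays 48500.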